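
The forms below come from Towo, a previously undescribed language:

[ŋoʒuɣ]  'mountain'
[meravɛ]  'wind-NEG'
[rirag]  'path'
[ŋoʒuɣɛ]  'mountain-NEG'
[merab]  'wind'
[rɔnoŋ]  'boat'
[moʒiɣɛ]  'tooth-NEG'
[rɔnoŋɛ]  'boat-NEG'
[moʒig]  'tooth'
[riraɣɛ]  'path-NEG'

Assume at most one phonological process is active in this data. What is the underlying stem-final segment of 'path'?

The stem for 'path' ends in [ɣ] in [riraɣɛ] but [g] in [rirag].
But 'mountain' keeps [ɣ] in both environments ([ŋoʒuɣɛ], [ŋoʒuɣ]), so there is no rule changing /ɣ/ to [g] in isolation.
The underlying segment must be /g/; voiced stops become fricatives between vowels, yielding [ɣ] there.

/g/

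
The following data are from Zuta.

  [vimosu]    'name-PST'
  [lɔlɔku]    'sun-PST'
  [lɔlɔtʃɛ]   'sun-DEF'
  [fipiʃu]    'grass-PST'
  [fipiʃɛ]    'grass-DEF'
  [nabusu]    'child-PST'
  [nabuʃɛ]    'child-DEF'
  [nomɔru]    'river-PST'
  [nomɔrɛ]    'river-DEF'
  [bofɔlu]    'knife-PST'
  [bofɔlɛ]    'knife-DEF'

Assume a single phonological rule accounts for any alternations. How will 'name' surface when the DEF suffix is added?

[vimoʃɛ]

The root 'child' surfaces as [nabusu] and [nabuʃɛ], with a stem-final [s] ~ [ʃ] alternation.
The stem 'grass' ([fipiʃu], [fipiʃɛ]) shows [ʃ] unchanged in both environments, so [ʃ] cannot be basic with [s] derived before the PST suffix.
So /s/ is underlying, and a rule of palatalization before a front vowel — /k/ and /s/ become palato-alveolar [tʃ] and [ʃ] before a front vowel — gives [ʃ].
From [vimosu] the stem 'name' is /vimos/; before a front vowel this yields [vimoʃɛ].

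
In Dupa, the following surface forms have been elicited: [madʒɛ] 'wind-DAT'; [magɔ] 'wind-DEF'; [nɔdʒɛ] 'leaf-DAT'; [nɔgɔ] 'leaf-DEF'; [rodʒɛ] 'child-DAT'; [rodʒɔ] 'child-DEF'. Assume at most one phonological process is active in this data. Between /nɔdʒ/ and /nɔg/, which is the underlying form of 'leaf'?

In [nɔdʒɛ] and [nɔgɔ] the final segment of 'leaf' alternates: [dʒ] ~ [g].
If /dʒ/ were underlying and a rule turned it into [g] before the DEF suffix, 'child' would also alternate; but it has [dʒ] in both [rodʒɛ] and [rodʒɔ].
The alternation reflects palatalization before a front vowel: /g/ becomes palato-alveolar [dʒ] before a front vowel. /g/ is underlying.

/nɔg/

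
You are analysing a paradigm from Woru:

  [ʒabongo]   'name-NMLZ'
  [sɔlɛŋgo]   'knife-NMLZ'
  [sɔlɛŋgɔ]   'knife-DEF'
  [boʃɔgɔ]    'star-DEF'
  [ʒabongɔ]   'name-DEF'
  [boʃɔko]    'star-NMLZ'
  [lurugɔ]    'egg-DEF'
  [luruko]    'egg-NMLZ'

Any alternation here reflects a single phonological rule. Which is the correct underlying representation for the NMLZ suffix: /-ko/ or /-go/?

/-ko/

The NMLZ morpheme has two allomorphs, [-go] and [-ko].
By contrast the DEF suffix keeps its initial [g] throughout — that segment must be underlying.
The NMLZ suffix is therefore /-ko/ underlyingly, with post-nasal voicing: voiceless stops become voiced after a nasal.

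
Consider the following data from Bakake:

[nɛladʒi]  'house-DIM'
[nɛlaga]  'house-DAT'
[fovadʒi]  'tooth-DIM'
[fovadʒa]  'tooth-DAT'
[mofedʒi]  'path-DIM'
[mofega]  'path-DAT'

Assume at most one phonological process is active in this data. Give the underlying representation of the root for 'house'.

/nɛlag/

The stem for 'house' ends in [g] in [nɛlaga] but [dʒ] in [nɛladʒi].
But 'tooth' keeps [dʒ] in both environments ([fovadʒa], [fovadʒi]), so there is no rule changing /dʒ/ to [g] before the DAT suffix.
Therefore /g/ is basic and [dʒ] is derived by palatalization before a front vowel (/g/ becomes palato-alveolar [dʒ] before a front vowel).
So 'house' = /nɛlag/.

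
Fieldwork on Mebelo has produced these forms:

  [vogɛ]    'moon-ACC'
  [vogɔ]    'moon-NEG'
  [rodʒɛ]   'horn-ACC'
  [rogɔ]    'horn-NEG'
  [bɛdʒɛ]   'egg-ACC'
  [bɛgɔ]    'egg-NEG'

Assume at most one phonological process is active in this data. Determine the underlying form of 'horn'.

/rodʒ/

In [rodʒɛ] and [rogɔ] the final segment of 'horn' alternates: [dʒ] ~ [g].
The stem 'moon' ([vogɛ], [vogɔ]) shows [g] unchanged in both environments, so [g] cannot be basic with [dʒ] derived before the ACC suffix.
The alternation reflects depalatalization: palato-alveolar /dʒ/ becomes [g] when no front vowel follows. /dʒ/ is underlying.
Hence 'horn' is /rodʒ/ underlyingly.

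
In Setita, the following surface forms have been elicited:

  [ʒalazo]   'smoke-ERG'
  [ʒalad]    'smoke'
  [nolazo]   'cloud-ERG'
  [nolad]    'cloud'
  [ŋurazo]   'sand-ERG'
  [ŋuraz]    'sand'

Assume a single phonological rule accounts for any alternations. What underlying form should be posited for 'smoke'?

'smoke' shows [z] ~ [d] at the end of the stem ([ʒalazo] vs [ʒalad]).
If /z/ were underlying and a rule turned it into [d] in isolation, 'sand' would also alternate; but it has [z] in both [ŋurazo] and [ŋuraz].
The underlying segment must be /d/; voiced stops become fricatives between vowels, yielding [z] there.
Hence 'smoke' is /ʒalad/ underlyingly.

/ʒalad/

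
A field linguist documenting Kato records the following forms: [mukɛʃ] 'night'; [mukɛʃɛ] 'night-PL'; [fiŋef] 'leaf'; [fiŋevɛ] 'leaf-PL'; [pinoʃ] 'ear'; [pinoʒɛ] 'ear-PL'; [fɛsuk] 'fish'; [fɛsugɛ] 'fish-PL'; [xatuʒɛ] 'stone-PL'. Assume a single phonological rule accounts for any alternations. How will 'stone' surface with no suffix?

[xatuʃ]

The stem for 'ear' ends in [ʃ] in [pinoʃ] but [ʒ] in [pinoʒɛ].
Compare 'night', with invariant [ʃ] in [mukɛʃ] and [mukɛʃɛ]: an analysis with underlying /ʃ/ and a rule producing [ʒ] before the PL suffix would wrongly predict alternation here too.
Therefore /ʒ/ is basic and [ʃ] is derived by word-final obstruent devoicing (voiced obstruents become voiceless word-finally).
From [xatuʒɛ] the stem 'stone' is /xatuʒ/; word-finally this yields [xatuʃ].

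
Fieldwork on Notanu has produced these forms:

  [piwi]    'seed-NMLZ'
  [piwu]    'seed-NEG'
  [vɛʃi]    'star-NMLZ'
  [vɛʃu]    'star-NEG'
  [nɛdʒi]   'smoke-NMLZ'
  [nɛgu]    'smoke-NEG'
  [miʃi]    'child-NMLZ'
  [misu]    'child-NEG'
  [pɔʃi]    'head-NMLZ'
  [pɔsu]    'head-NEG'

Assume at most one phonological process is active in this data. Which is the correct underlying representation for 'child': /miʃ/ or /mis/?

The root 'child' surfaces as [miʃi] and [misu], with a stem-final [ʃ] ~ [s] alternation.
The stem 'star' ([vɛʃi], [vɛʃu]) shows [ʃ] unchanged in both environments, so [ʃ] cannot be basic with [s] derived before the NEG suffix.
Therefore /s/ is basic and [ʃ] is derived by palatalization before a front vowel (/g/ and /s/ become palato-alveolar [dʒ] and [ʃ] before a front vowel).

/mis/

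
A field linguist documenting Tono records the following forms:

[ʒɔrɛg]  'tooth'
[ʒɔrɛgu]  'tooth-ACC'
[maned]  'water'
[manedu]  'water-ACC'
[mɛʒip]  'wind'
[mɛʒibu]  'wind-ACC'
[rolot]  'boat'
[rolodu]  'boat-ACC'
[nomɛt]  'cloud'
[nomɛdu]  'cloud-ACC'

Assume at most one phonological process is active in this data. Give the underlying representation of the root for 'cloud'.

/nomɛt/

The stem for 'cloud' ends in [t] in [nomɛt] but [d] in [nomɛdu].
But 'water' keeps [d] in both environments ([maned], [manedu]), so there is no rule changing /d/ to [t] in isolation.
The alternation reflects intervocalic voicing: voiceless stops become voiced between vowels. /t/ is underlying.
Hence 'cloud' is /nomɛt/ underlyingly.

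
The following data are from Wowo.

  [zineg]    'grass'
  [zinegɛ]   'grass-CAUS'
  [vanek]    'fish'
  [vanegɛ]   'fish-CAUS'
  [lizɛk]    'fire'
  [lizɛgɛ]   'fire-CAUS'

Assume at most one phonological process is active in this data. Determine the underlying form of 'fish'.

The root 'fish' surfaces as [vanek] and [vanegɛ], with a stem-final [k] ~ [g] alternation.
The stem 'grass' ([zineg], [zinegɛ]) shows [g] unchanged in both environments, so [g] cannot be basic with [k] derived in isolation.
Therefore /k/ is basic and [g] is derived by intervocalic voicing (voiceless stops become voiced between vowels).
The underlying form of 'fish' is therefore /vanek/.

/vanek/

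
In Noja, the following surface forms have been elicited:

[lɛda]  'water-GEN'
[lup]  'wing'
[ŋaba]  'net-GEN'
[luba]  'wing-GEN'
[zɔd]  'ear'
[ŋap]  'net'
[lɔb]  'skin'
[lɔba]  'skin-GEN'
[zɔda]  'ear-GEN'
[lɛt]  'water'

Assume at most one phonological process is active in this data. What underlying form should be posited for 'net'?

The stem for 'net' ends in [b] in [ŋaba] but [p] in [ŋap].
But 'skin' keeps [b] in both environments ([lɔba], [lɔb]), so there is no rule changing /b/ to [p] in isolation.
The alternation reflects intervocalic voicing: voiceless stops become voiced between vowels. /p/ is underlying.

/ŋap/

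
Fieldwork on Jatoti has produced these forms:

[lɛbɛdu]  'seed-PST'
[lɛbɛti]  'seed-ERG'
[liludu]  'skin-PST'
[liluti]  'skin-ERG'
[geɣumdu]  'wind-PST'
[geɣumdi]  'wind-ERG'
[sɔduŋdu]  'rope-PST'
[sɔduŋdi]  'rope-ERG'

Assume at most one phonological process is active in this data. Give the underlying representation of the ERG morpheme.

The ERG suffix surfaces as [-di] and [-ti], depending on the final segment of the stem.
By contrast the PST suffix keeps its initial [d] throughout — that segment must be underlying.
So the underlying form is /-ti/, and voiceless stops become voiced after a nasal.

/-ti/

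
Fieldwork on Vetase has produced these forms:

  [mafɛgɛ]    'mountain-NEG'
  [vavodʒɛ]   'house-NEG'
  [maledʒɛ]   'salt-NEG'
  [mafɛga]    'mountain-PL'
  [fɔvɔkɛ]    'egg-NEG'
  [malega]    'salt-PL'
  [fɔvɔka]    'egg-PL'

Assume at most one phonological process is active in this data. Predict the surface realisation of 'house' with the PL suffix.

'salt' shows [g] ~ [dʒ] at the end of the stem ([malega] vs [maledʒɛ]).
If /g/ were underlying and a rule turned it into [dʒ] before the NEG suffix, 'mountain' would also alternate; but it has [g] in both [mafɛga] and [mafɛgɛ].
Therefore /dʒ/ is basic and [g] is derived by depalatalization (palato-alveolar /dʒ/ becomes [g] when no front vowel follows).
The one attested form of 'house', [vavodʒɛ], shows underlying /vavodʒ/. Applying the same rule when no front vowel follows gives [vavoga].

[vavoga]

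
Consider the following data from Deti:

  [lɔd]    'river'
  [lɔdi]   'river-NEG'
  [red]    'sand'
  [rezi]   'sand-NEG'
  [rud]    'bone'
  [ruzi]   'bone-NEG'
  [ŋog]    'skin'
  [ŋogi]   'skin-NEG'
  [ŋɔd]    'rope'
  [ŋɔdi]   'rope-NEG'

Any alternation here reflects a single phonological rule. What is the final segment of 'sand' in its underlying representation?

'sand' shows [d] ~ [z] at the end of the stem ([red] vs [rezi]).
If /d/ were underlying and a rule turned it into [z] before the NEG suffix, 'rope' would also alternate; but it has [d] in both [ŋɔd] and [ŋɔdi].
The alternation reflects word-final hardening: voiced fricatives become stops word-finally. /z/ is underlying.

/z/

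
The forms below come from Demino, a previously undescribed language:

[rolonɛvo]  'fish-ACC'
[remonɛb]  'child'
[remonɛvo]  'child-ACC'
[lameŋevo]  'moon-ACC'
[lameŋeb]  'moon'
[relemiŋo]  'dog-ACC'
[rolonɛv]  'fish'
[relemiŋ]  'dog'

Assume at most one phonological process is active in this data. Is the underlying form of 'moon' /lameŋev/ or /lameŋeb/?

In [lameŋeb] and [lameŋevo] the final segment of 'moon' alternates: [b] ~ [v].
But 'fish' keeps [v] in both environments ([rolonɛv], [rolonɛvo]), so there is no rule changing /v/ to [b] in isolation.
The alternation reflects intervocalic spirantization: voiced stops become fricatives between vowels. /b/ is underlying.

/lameŋeb/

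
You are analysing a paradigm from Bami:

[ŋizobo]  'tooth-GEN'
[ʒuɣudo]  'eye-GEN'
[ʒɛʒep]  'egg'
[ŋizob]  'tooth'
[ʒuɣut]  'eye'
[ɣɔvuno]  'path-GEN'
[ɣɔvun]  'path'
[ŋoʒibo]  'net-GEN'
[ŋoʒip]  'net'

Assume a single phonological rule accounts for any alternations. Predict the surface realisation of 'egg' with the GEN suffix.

[ʒɛʒebo]

'net' shows [p] ~ [b] at the end of the stem ([ŋoʒip] vs [ŋoʒibo]).
But 'tooth' keeps [b] in both environments ([ŋizob], [ŋizobo]), so there is no rule changing /b/ to [p] in isolation.
Therefore /p/ is basic and [b] is derived by intervocalic voicing (voiceless stops become voiced between vowels).
The one attested form of 'egg', [ʒɛʒep], shows underlying /ʒɛʒep/. Applying the same rule between vowels gives [ʒɛʒebo].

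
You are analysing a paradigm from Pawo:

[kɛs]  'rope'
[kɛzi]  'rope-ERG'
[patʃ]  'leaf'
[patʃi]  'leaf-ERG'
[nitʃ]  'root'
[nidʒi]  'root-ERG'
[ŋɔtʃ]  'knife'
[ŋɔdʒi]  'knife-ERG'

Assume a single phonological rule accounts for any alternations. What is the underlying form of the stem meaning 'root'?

/nidʒ/

'root' shows [tʃ] ~ [dʒ] at the end of the stem ([nitʃ] vs [nidʒi]).
The stem 'leaf' ([patʃ], [patʃi]) shows [tʃ] unchanged in both environments, so [tʃ] cannot be basic with [dʒ] derived before the ERG suffix.
The alternation reflects word-final obstruent devoicing: voiced obstruents become voiceless word-finally. /dʒ/ is underlying.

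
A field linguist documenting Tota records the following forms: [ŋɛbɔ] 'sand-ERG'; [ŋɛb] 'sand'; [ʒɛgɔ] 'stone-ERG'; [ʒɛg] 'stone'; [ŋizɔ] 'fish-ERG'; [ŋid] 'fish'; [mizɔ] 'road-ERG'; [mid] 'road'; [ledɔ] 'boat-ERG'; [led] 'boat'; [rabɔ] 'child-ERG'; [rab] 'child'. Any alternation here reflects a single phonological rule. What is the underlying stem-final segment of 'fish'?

/z/

In [ŋizɔ] and [ŋid] the final segment of 'fish' alternates: [z] ~ [d].
Compare 'boat', with invariant [d] in [ledɔ] and [led]: an analysis with underlying /d/ and a rule producing [z] before the ERG suffix would wrongly predict alternation here too.
So /z/ is underlying, and a rule of word-final hardening — voiced fricatives become stops word-finally — gives [d].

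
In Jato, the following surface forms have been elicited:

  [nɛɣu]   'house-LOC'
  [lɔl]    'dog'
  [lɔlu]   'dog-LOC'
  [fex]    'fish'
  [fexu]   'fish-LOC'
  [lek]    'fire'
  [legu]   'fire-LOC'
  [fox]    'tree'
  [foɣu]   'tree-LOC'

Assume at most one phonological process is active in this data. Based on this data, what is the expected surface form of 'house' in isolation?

The stem for 'tree' ends in [x] in [fox] but [ɣ] in [foɣu].
If /x/ were underlying and a rule turned it into [ɣ] before the LOC suffix, 'fish' would also alternate; but it has [x] in both [fex] and [fexu].
The alternation reflects word-final obstruent devoicing: voiced obstruents become voiceless word-finally. /ɣ/ is underlying.
From [nɛɣu] the stem 'house' is /nɛɣ/; word-finally this yields [nɛx].

[nɛx]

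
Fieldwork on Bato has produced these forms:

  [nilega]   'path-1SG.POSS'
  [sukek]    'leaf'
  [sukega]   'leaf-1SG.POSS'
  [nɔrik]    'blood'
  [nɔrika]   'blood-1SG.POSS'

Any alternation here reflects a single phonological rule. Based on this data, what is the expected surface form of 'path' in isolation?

[nilek]

'leaf' shows [k] ~ [g] at the end of the stem ([sukek] vs [sukega]).
The stem 'blood' ([nɔrik], [nɔrika]) shows [k] unchanged in both environments, so [k] cannot be basic with [g] derived before the 1SG.POSS suffix.
The underlying segment must be /g/; voiced obstruents become voiceless word-finally, yielding [k] there.
The one attested form of 'path', [nilega], shows underlying /nileg/. Applying the same rule word-finally gives [nilek].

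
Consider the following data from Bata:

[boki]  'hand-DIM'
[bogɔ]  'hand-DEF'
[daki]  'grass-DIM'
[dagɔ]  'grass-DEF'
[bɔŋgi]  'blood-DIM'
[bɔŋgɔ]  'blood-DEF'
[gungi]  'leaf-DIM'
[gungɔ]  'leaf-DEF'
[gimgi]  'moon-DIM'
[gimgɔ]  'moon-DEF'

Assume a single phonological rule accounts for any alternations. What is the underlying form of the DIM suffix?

/-ki/

The DIM morpheme has two allomorphs, [-gi] and [-ki].
The DEF suffix, which begins with [g], is invariant after every stem; so [g] is not altered by any rule here.
So the underlying form is /-ki/, and voiceless stops become voiced after a nasal.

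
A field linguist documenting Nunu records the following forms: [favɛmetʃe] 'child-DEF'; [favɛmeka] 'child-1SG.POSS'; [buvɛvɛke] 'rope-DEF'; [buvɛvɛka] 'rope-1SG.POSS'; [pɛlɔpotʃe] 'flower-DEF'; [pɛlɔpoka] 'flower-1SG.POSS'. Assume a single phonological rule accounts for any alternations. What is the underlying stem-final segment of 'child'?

/tʃ/

The stem for 'child' ends in [tʃ] in [favɛmetʃe] but [k] in [favɛmeka].
The stem 'rope' ([buvɛvɛke], [buvɛvɛka]) shows [k] unchanged in both environments, so [k] cannot be basic with [tʃ] derived before the DEF suffix.
The underlying segment must be /tʃ/; palato-alveolar /tʃ/ becomes [k] when no front vowel follows, yielding [k] there.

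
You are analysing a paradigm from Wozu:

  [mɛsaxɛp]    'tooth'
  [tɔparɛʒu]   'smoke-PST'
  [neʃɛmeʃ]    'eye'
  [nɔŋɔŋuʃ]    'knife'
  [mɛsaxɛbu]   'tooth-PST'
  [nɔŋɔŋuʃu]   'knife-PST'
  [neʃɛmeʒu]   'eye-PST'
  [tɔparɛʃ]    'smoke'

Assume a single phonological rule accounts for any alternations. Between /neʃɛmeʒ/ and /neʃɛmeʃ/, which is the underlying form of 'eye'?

'eye' shows [ʒ] ~ [ʃ] at the end of the stem ([neʃɛmeʒu] vs [neʃɛmeʃ]).
Compare 'knife', with invariant [ʃ] in [nɔŋɔŋuʃu] and [nɔŋɔŋuʃ]: an analysis with underlying /ʃ/ and a rule producing [ʒ] before the PST suffix would wrongly predict alternation here too.
So /ʒ/ is underlying, and a rule of word-final obstruent devoicing — voiced obstruents become voiceless word-finally — gives [ʃ].

/neʃɛmeʒ/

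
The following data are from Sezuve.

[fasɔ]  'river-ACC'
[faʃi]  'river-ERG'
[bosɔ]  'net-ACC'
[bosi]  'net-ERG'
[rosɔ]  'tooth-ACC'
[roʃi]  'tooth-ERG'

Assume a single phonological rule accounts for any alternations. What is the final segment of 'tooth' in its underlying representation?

/ʃ/

The root 'tooth' surfaces as [rosɔ] and [roʃi], with a stem-final [s] ~ [ʃ] alternation.
The stem 'net' ([bosɔ], [bosi]) shows [s] unchanged in both environments, so [s] cannot be basic with [ʃ] derived before the ERG suffix.
The underlying segment must be /ʃ/; palato-alveolar /ʃ/ becomes [s] when no front vowel follows, yielding [s] there.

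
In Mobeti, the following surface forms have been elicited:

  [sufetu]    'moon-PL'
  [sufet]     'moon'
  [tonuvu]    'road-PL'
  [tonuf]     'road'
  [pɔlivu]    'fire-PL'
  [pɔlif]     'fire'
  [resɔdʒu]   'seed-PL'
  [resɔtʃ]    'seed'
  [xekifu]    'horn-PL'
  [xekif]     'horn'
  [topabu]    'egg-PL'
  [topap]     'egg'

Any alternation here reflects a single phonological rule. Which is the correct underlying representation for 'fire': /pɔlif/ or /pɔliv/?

/pɔliv/

The root 'fire' surfaces as [pɔlivu] and [pɔlif], with a stem-final [v] ~ [f] alternation.
But 'horn' keeps [f] in both environments ([xekifu], [xekif]), so there is no rule changing /f/ to [v] before the PL suffix.
Therefore /v/ is basic and [f] is derived by word-final obstruent devoicing (voiced obstruents become voiceless word-finally).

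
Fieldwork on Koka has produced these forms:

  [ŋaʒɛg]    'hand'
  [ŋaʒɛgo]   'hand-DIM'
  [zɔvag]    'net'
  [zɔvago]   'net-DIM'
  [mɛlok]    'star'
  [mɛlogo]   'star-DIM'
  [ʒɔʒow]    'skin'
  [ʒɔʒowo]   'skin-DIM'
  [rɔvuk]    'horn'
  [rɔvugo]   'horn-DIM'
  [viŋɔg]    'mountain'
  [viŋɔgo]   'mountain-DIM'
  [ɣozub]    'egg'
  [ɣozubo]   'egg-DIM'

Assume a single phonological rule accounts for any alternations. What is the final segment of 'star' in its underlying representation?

/k/

The stem for 'star' ends in [k] in [mɛlok] but [g] in [mɛlogo].
Compare 'mountain', with invariant [g] in [viŋɔg] and [viŋɔgo]: an analysis with underlying /g/ and a rule producing [k] in isolation would wrongly predict alternation here too.
The alternation reflects intervocalic voicing: voiceless stops become voiced between vowels. /k/ is underlying.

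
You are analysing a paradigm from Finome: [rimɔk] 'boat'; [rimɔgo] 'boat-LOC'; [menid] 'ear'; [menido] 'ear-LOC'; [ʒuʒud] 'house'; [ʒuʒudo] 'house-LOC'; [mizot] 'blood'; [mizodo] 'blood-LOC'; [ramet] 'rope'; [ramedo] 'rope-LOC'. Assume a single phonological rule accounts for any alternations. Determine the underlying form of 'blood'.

/mizot/

The stem for 'blood' ends in [t] in [mizot] but [d] in [mizodo].
The stem 'house' ([ʒuʒud], [ʒuʒudo]) shows [d] unchanged in both environments, so [d] cannot be basic with [t] derived in isolation.
The alternation reflects intervocalic voicing: voiceless stops become voiced between vowels. /t/ is underlying.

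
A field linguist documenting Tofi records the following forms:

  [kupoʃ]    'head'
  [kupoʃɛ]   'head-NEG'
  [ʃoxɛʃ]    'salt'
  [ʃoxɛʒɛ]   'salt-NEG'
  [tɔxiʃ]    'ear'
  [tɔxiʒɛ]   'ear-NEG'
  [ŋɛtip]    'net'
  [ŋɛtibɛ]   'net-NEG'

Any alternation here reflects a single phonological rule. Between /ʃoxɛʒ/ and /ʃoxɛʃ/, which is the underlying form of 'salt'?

/ʃoxɛʒ/

'salt' shows [ʃ] ~ [ʒ] at the end of the stem ([ʃoxɛʃ] vs [ʃoxɛʒɛ]).
Compare 'head', with invariant [ʃ] in [kupoʃ] and [kupoʃɛ]: an analysis with underlying /ʃ/ and a rule producing [ʒ] before the NEG suffix would wrongly predict alternation here too.
The underlying segment must be /ʒ/; voiced obstruents become voiceless word-finally, yielding [ʃ] there.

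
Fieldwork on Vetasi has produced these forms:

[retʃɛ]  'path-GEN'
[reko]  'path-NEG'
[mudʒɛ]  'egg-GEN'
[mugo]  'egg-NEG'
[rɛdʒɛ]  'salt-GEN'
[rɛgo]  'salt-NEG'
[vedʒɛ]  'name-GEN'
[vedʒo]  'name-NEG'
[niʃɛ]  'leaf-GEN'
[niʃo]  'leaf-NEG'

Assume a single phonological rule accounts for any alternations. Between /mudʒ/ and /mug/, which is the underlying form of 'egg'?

/mug/

In [mudʒɛ] and [mugo] the final segment of 'egg' alternates: [dʒ] ~ [g].
The stem 'name' ([vedʒɛ], [vedʒo]) shows [dʒ] unchanged in both environments, so [dʒ] cannot be basic with [g] derived before the NEG suffix.
So /g/ is underlying, and a rule of palatalization before a front vowel — /k/ and /g/ become palato-alveolar [tʃ] and [dʒ] before a front vowel — gives [dʒ].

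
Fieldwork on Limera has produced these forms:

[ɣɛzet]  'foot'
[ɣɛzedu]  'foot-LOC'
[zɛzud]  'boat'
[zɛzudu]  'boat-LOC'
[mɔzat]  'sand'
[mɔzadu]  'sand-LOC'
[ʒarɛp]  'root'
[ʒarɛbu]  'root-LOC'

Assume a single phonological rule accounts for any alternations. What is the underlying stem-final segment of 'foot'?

'foot' shows [t] ~ [d] at the end of the stem ([ɣɛzet] vs [ɣɛzedu]).
But 'boat' keeps [d] in both environments ([zɛzud], [zɛzudu]), so there is no rule changing /d/ to [t] in isolation.
So /t/ is underlying, and a rule of intervocalic voicing — voiceless stops become voiced between vowels — gives [d].

/t/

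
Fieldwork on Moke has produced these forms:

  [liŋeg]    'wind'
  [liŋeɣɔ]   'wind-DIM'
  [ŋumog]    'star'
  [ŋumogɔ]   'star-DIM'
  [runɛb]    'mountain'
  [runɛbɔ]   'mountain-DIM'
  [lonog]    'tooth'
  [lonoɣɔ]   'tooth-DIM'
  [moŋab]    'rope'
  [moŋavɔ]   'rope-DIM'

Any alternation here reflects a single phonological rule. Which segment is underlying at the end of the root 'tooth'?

/ɣ/

The stem for 'tooth' ends in [g] in [lonog] but [ɣ] in [lonoɣɔ].
The stem 'star' ([ŋumog], [ŋumogɔ]) shows [g] unchanged in both environments, so [g] cannot be basic with [ɣ] derived before the DIM suffix.
Therefore /ɣ/ is basic and [g] is derived by word-final hardening (voiced fricatives become stops word-finally).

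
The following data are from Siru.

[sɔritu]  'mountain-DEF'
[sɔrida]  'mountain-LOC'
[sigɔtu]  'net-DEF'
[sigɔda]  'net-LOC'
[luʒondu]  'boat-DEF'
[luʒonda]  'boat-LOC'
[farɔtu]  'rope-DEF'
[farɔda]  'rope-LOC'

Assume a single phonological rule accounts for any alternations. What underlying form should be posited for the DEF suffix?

/-tu/

The DEF suffix surfaces as [-du] and [-tu], depending on the final segment of the stem.
The LOC suffix, which begins with [d], is invariant after every stem; so [d] is not altered by any rule here.
So the underlying form is /-tu/, and voiceless stops become voiced after a nasal.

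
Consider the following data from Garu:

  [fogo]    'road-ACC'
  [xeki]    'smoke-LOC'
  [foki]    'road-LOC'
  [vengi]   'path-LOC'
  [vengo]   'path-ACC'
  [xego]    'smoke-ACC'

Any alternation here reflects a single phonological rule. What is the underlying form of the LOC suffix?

/-ki/

The LOC suffix surfaces as [-gi] and [-ki], depending on the final segment of the stem.
The ACC suffix, which begins with [g], is invariant after every stem; so [g] is not altered by any rule here.
So the underlying form is /-ki/, and voiceless stops become voiced after a nasal.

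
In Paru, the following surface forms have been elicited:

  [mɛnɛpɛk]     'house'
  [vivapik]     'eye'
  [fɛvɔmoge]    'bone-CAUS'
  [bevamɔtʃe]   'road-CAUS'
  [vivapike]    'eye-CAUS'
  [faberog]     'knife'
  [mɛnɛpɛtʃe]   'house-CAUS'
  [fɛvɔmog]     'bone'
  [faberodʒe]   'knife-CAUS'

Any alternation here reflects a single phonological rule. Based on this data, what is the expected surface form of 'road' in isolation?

[bevamɔk]

The root 'house' surfaces as [mɛnɛpɛk] and [mɛnɛpɛtʃe], with a stem-final [k] ~ [tʃ] alternation.
The stem 'eye' ([vivapik], [vivapike]) shows [k] unchanged in both environments, so [k] cannot be basic with [tʃ] derived before the CAUS suffix.
So /tʃ/ is underlying, and a rule of depalatalization — palato-alveolar /tʃ/ and /dʒ/ become [k] and [g] when no front vowel follows — gives [k].
The one attested form of 'road', [bevamɔtʃe], shows underlying /bevamɔtʃ/. Applying the same rule when no front vowel follows gives [bevamɔk].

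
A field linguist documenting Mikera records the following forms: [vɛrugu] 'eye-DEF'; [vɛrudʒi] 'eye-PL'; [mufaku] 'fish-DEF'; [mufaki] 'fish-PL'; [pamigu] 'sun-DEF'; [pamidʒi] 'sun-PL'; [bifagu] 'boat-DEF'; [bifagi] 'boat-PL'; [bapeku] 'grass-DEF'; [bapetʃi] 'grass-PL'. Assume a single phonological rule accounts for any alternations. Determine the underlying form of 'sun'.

The stem for 'sun' ends in [g] in [pamigu] but [dʒ] in [pamidʒi].
If /g/ were underlying and a rule turned it into [dʒ] before the PL suffix, 'boat' would also alternate; but it has [g] in both [bifagu] and [bifagi].
Therefore /dʒ/ is basic and [g] is derived by depalatalization (palato-alveolar /tʃ/ and /dʒ/ become [k] and [g] when no front vowel follows).
The underlying form of 'sun' is therefore /pamidʒ/.

/pamidʒ/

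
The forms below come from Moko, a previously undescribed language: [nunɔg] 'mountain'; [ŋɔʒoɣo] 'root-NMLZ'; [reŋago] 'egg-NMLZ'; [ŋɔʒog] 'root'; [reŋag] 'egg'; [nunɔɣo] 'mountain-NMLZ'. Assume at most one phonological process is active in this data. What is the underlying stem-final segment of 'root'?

/ɣ/

The stem for 'root' ends in [ɣ] in [ŋɔʒoɣo] but [g] in [ŋɔʒog].
But 'egg' keeps [g] in both environments ([reŋago], [reŋag]), so there is no rule changing /g/ to [ɣ] before the NMLZ suffix.
Therefore /ɣ/ is basic and [g] is derived by word-final hardening (voiced fricatives become stops word-finally).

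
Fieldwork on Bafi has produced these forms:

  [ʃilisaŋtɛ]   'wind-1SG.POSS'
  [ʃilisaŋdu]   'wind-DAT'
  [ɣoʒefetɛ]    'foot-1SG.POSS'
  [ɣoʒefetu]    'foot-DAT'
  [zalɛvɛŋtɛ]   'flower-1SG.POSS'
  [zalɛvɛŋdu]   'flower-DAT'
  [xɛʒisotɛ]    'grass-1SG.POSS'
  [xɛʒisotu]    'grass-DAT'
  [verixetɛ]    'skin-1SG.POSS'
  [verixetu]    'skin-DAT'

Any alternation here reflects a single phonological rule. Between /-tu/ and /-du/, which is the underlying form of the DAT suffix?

The DAT suffix surfaces as [-du] and [-tu], depending on the final segment of the stem.
The 1SG.POSS suffix, which begins with [t], is invariant after every stem; so [t] is not altered by any rule here.
The DAT suffix is therefore /-du/ underlyingly, with post-vocalic devoicing: voiced stops become voiceless after a vowel.

/-du/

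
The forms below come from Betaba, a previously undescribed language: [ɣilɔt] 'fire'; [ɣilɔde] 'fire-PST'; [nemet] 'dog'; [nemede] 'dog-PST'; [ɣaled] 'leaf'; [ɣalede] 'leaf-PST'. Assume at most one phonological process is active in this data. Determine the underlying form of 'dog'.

/nemet/

The root 'dog' surfaces as [nemet] and [nemede], with a stem-final [t] ~ [d] alternation.
The stem 'leaf' ([ɣaled], [ɣalede]) shows [d] unchanged in both environments, so [d] cannot be basic with [t] derived in isolation.
The underlying segment must be /t/; voiceless stops become voiced between vowels, yielding [d] there.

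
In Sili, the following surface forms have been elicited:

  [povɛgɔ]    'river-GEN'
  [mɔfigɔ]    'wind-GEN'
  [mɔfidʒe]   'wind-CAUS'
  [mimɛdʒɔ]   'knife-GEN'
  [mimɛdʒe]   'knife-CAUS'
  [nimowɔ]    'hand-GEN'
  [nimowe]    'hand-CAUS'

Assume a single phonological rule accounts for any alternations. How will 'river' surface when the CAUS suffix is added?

In [mɔfigɔ] and [mɔfidʒe] the final segment of 'wind' alternates: [g] ~ [dʒ].
If /dʒ/ were underlying and a rule turned it into [g] before the GEN suffix, 'knife' would also alternate; but it has [dʒ] in both [mimɛdʒɔ] and [mimɛdʒe].
The alternation reflects palatalization before a front vowel: /g/ becomes palato-alveolar [dʒ] before a front vowel. /g/ is underlying.
From [povɛgɔ] the stem 'river' is /povɛg/; before a front vowel this yields [povɛdʒe].

[povɛdʒe]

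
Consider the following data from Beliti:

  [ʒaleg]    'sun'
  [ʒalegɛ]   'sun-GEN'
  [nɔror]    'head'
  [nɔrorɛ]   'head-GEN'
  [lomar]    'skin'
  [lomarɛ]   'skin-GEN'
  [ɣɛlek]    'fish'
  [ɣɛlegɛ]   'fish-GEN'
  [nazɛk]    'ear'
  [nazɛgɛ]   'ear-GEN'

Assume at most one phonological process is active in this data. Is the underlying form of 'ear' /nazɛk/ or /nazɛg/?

/nazɛk/

In [nazɛk] and [nazɛgɛ] the final segment of 'ear' alternates: [k] ~ [g].
If /g/ were underlying and a rule turned it into [k] in isolation, 'sun' would also alternate; but it has [g] in both [ʒaleg] and [ʒalegɛ].
Therefore /k/ is basic and [g] is derived by intervocalic voicing (voiceless stops become voiced between vowels).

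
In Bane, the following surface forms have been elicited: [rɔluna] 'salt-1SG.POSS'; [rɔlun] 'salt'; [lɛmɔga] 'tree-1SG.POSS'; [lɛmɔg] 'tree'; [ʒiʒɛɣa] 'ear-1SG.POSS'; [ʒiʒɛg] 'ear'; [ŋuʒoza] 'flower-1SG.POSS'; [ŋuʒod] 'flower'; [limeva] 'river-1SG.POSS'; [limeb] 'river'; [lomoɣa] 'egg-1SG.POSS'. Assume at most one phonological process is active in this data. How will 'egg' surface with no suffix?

[lomog]

In [ʒiʒɛɣa] and [ʒiʒɛg] the final segment of 'ear' alternates: [ɣ] ~ [g].
Compare 'tree', with invariant [g] in [lɛmɔga] and [lɛmɔg]: an analysis with underlying /g/ and a rule producing [ɣ] before the 1SG.POSS suffix would wrongly predict alternation here too.
The alternation reflects word-final hardening: voiced fricatives become stops word-finally. /ɣ/ is underlying.
From [lomoɣa] the stem 'egg' is /lomoɣ/; word-finally this yields [lomog].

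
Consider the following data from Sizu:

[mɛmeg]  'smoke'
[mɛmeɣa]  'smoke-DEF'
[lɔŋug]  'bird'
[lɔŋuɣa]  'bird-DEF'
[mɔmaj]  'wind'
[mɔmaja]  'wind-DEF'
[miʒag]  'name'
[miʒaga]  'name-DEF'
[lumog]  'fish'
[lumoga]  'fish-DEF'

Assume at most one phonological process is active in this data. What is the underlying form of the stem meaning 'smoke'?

/mɛmeɣ/

In [mɛmeg] and [mɛmeɣa] the final segment of 'smoke' alternates: [g] ~ [ɣ].
But 'fish' keeps [g] in both environments ([lumog], [lumoga]), so there is no rule changing /g/ to [ɣ] before the DEF suffix.
Therefore /ɣ/ is basic and [g] is derived by word-final hardening (voiced fricatives become stops word-finally).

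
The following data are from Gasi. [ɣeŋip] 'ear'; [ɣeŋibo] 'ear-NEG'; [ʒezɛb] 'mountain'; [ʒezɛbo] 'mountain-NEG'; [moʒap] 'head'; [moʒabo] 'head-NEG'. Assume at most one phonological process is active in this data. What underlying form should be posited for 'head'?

/moʒap/

The root 'head' surfaces as [moʒap] and [moʒabo], with a stem-final [p] ~ [b] alternation.
But 'mountain' keeps [b] in both environments ([ʒezɛb], [ʒezɛbo]), so there is no rule changing /b/ to [p] in isolation.
Therefore /p/ is basic and [b] is derived by intervocalic voicing (voiceless stops become voiced between vowels).
Hence 'head' is /moʒap/ underlyingly.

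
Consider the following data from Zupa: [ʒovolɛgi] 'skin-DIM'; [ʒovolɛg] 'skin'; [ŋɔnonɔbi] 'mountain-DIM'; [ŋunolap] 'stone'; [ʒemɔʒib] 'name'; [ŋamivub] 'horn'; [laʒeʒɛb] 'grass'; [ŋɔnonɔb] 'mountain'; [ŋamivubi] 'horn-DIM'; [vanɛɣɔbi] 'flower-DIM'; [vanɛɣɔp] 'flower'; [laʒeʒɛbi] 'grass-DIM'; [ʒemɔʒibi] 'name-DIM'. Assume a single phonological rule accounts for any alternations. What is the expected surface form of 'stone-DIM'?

The stem for 'flower' ends in [p] in [vanɛɣɔp] but [b] in [vanɛɣɔbi].
But 'name' keeps [b] in both environments ([ʒemɔʒib], [ʒemɔʒibi]), so there is no rule changing /b/ to [p] in isolation.
So /p/ is underlying, and a rule of intervocalic voicing — voiceless stops become voiced between vowels — gives [b].
From [ŋunolap] the stem 'stone' is /ŋunolap/; between vowels this yields [ŋunolabi].

[ŋunolabi]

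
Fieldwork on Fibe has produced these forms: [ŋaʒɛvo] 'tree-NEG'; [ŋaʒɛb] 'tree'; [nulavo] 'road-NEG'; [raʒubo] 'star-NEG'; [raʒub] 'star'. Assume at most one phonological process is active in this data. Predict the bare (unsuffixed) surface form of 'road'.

'tree' shows [v] ~ [b] at the end of the stem ([ŋaʒɛvo] vs [ŋaʒɛb]).
But 'star' keeps [b] in both environments ([raʒubo], [raʒub]), so there is no rule changing /b/ to [v] before the NEG suffix.
Therefore /v/ is basic and [b] is derived by word-final hardening (voiced fricatives become stops word-finally).
From [nulavo] the stem 'road' is /nulav/; word-finally this yields [nulab].

[nulab]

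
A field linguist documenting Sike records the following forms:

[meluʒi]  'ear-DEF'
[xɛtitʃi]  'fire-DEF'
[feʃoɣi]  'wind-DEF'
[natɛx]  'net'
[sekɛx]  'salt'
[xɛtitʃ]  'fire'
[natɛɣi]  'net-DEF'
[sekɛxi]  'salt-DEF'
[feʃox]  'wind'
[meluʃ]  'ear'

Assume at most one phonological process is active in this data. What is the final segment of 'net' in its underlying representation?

'net' shows [x] ~ [ɣ] at the end of the stem ([natɛx] vs [natɛɣi]).
If /x/ were underlying and a rule turned it into [ɣ] before the DEF suffix, 'salt' would also alternate; but it has [x] in both [sekɛx] and [sekɛxi].
So /ɣ/ is underlying, and a rule of word-final obstruent devoicing — voiced obstruents become voiceless word-finally — gives [x].

/ɣ/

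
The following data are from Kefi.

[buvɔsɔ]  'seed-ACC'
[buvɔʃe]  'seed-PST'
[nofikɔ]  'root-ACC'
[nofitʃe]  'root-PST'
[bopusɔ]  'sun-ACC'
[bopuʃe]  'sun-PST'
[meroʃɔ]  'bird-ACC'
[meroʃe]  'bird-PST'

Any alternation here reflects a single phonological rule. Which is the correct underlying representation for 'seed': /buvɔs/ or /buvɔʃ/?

/buvɔs/

In [buvɔsɔ] and [buvɔʃe] the final segment of 'seed' alternates: [s] ~ [ʃ].
But 'bird' keeps [ʃ] in both environments ([meroʃɔ], [meroʃe]), so there is no rule changing /ʃ/ to [s] before the ACC suffix.
Therefore /s/ is basic and [ʃ] is derived by palatalization before a front vowel (/k/ and /s/ become palato-alveolar [tʃ] and [ʃ] before a front vowel).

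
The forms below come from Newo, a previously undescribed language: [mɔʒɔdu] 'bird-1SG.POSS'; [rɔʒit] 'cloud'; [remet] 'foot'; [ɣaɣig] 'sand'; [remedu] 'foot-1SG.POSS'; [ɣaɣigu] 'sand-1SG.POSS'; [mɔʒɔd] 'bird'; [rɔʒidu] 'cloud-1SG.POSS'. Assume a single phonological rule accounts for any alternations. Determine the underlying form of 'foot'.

'foot' shows [t] ~ [d] at the end of the stem ([remet] vs [remedu]).
Compare 'bird', with invariant [d] in [mɔʒɔd] and [mɔʒɔdu]: an analysis with underlying /d/ and a rule producing [t] in isolation would wrongly predict alternation here too.
Therefore /t/ is basic and [d] is derived by intervocalic voicing (voiceless stops become voiced between vowels).
The underlying form of 'foot' is therefore /remet/.

/remet/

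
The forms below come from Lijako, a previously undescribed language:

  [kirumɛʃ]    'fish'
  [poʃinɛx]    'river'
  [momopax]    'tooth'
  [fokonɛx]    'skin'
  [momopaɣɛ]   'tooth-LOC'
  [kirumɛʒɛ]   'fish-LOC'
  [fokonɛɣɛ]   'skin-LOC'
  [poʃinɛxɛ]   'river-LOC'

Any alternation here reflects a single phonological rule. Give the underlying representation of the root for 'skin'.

The stem for 'skin' ends in [ɣ] in [fokonɛɣɛ] but [x] in [fokonɛx].
But 'river' keeps [x] in both environments ([poʃinɛxɛ], [poʃinɛx]), so there is no rule changing /x/ to [ɣ] before the LOC suffix.
Therefore /ɣ/ is basic and [x] is derived by word-final obstruent devoicing (voiced obstruents become voiceless word-finally).

/fokonɛɣ/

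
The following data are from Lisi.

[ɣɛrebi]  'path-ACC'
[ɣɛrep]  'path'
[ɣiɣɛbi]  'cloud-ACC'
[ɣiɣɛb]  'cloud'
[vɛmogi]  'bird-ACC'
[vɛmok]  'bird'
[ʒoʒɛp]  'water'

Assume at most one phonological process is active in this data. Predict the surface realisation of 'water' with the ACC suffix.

[ʒoʒɛbi]

The root 'path' surfaces as [ɣɛrebi] and [ɣɛrep], with a stem-final [b] ~ [p] alternation.
But 'cloud' keeps [b] in both environments ([ɣiɣɛbi], [ɣiɣɛb]), so there is no rule changing /b/ to [p] in isolation.
The underlying segment must be /p/; voiceless stops become voiced between vowels, yielding [b] there.
From [ʒoʒɛp] the stem 'water' is /ʒoʒɛp/; between vowels this yields [ʒoʒɛbi].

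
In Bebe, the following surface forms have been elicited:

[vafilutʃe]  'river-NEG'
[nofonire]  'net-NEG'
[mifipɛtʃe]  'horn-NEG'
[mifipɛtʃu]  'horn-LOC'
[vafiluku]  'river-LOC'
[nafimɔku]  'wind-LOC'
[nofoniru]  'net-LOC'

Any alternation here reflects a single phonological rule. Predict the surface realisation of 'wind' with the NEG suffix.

[nafimɔtʃe]

The root 'river' surfaces as [vafilutʃe] and [vafiluku], with a stem-final [tʃ] ~ [k] alternation.
The stem 'horn' ([mifipɛtʃe], [mifipɛtʃu]) shows [tʃ] unchanged in both environments, so [tʃ] cannot be basic with [k] derived before the LOC suffix.
The underlying segment must be /k/; /k/ becomes palato-alveolar [tʃ] before a front vowel, yielding [tʃ] there.
From [nafimɔku] the stem 'wind' is /nafimɔk/; before a front vowel this yields [nafimɔtʃe].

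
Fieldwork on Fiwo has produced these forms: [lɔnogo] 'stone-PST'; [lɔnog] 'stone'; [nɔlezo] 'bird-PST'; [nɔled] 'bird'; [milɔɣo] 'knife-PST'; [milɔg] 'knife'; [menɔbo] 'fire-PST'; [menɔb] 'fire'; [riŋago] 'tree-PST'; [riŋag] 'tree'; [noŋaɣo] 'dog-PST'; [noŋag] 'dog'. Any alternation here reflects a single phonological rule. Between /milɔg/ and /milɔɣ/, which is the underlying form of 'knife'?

/milɔɣ/

In [milɔɣo] and [milɔg] the final segment of 'knife' alternates: [ɣ] ~ [g].
But 'tree' keeps [g] in both environments ([riŋago], [riŋag]), so there is no rule changing /g/ to [ɣ] before the PST suffix.
Therefore /ɣ/ is basic and [g] is derived by word-final hardening (voiced fricatives become stops word-finally).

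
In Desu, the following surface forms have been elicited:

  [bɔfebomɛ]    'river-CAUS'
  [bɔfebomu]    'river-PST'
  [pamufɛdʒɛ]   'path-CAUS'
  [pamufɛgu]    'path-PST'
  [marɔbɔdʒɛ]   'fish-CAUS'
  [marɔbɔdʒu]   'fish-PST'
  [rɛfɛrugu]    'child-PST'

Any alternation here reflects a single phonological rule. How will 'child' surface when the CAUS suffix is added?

[rɛfɛrudʒɛ]

The stem for 'path' ends in [dʒ] in [pamufɛdʒɛ] but [g] in [pamufɛgu].
The stem 'fish' ([marɔbɔdʒɛ], [marɔbɔdʒu]) shows [dʒ] unchanged in both environments, so [dʒ] cannot be basic with [g] derived before the PST suffix.
So /g/ is underlying, and a rule of palatalization before a front vowel — /g/ becomes palato-alveolar [dʒ] before a front vowel — gives [dʒ].
The one attested form of 'child', [rɛfɛrugu], shows underlying /rɛfɛrug/. Applying the same rule before a front vowel gives [rɛfɛrudʒɛ].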